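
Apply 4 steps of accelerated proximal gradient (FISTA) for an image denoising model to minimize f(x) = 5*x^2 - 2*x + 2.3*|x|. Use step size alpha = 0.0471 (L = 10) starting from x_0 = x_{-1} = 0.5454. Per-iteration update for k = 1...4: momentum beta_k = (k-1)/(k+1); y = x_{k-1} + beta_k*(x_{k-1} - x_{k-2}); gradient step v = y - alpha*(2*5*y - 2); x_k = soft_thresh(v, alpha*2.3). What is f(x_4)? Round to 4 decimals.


FISTA on f(x) = 5*x^2 - 2*x + 2.3*|x|
L = 10, alpha = 0.0471
Iteration 1: beta = 0.0, y = 0.5454 + 0.0*(0.5454 - 0.5454) = 0.5454
  grad(y) = 3.454, v = y - alpha*grad = 0.3827
  prox(v) = soft_thresh(0.3827, 0.1083) = 0.2744
Iteration 2: beta = 0.3333, y = 0.2744 + 0.3333*(0.2744 - 0.5454) = 0.184
  grad(y) = -0.1595, v = y - alpha*grad = 0.1916
  prox(v) = soft_thresh(0.1916, 0.1083) = 0.0832
Iteration 3: beta = 0.5, y = 0.0832 + 0.5*(0.0832 - 0.2744) = -0.0123
  grad(y) = -2.1235, v = y - alpha*grad = 0.0877
  prox(v) = soft_thresh(0.0877, 0.1083) = 0.0
Iteration 4: beta = 0.6, y = 0.0 + 0.6*(0.0 - 0.0832) = -0.0499
  grad(y) = -2.4994, v = y - alpha*grad = 0.0678
  prox(v) = soft_thresh(0.0678, 0.1083) = 0.0
f(x_4) = 5*0.0^2 - 2*0.0 + 2.3*|0.0| = 0.0


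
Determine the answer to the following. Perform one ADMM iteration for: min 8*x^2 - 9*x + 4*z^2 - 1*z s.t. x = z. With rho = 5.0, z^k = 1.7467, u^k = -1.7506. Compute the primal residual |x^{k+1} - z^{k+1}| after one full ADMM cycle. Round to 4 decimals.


ADMM iteration with rho = 5.0, z^k = 1.7467, u^k = -1.7506
Step 1: x-update.
Minimize 8*x^2 - 9*x + (5.0/2)*(x - 1.7467 - 1.7506)^2
FOC: (2*8 + 5.0)*x = 9 + 5.0*(1.7467 + 1.7506)
x^{k+1} = 1.2613
Step 2: z-update.
Minimize 4*z^2 - 1*z + (5.0/2)*(1.2613 - z - 1.7506)^2
FOC: (2*4 + 5.0)*z = 1 + 5.0*(1.2613 - 1.7506)
z^{k+1} = -0.1113
Step 3: u-update.
u^{k+1} = -1.7506 + 1.2613 + 0.1113 = -0.3781
Step 4: Primal residual = |1.2613 + 0.1113| = 1.3725


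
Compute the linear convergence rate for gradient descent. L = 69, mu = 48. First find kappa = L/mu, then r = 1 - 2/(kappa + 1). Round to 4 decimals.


Step 1: Compute the condition number.
kappa = L/mu = 69/48 = 1.4375
Step 2: Compute the convergence rate.
r = 1 - 2/(kappa + 1) = 1 - 2*mu/(L + mu) = (L - mu)/(L + mu) = 21/117 = 0.1795


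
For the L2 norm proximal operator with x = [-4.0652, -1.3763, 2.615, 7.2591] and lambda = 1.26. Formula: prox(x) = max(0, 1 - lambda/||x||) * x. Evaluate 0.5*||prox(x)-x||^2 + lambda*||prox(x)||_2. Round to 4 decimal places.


Step 1: Compute ||x||.
||x|| = 8.8291
Step 2: Compute scaling factor.
scale = max(0, 1 - 1.26/8.8291) = 0.8573
Step 3: prox(x) = [-3.4851, -1.1799, 2.2418, 6.2232]
||prox(x)|| = 7.5691
Step 4: Proximal objective.
0.5*||prox-x||^2 = 0.7938
lambda*||prox|| = 9.5371
Total = 10.3309


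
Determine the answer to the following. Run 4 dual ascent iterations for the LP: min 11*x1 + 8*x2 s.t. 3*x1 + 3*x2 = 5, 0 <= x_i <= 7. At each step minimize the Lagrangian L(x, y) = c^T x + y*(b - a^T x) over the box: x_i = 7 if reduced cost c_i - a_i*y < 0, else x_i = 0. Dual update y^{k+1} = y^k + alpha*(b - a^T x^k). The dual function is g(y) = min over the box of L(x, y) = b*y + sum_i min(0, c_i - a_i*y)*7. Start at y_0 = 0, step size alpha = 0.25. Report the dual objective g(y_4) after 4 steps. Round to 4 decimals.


Dual ascent for LP: min 11*x1 + 8*x2, 3*x1 + 3*x2 = 5, 0 <= x_i <= 7
Step 1: y^k = 0.0, reduced costs: (11.0, 8.0)
  x^k = (0.0, 0.0), subgradient = b - a^T x = 5.0
  y^{k+1} = 0.0 + 0.25*5.0 = 1.25
Step 2: y^k = 1.25, reduced costs: (7.25, 4.25)
  x^k = (0.0, 0.0), subgradient = b - a^T x = 5.0
  y^{k+1} = 1.25 + 0.25*5.0 = 2.5
Step 3: y^k = 2.5, reduced costs: (3.5, 0.5)
  x^k = (0.0, 0.0), subgradient = b - a^T x = 5.0
  y^{k+1} = 2.5 + 0.25*5.0 = 3.75
Step 4: y^k = 3.75, reduced costs: (-0.25, -3.25)
  x^k = (7.0, 7.0), subgradient = b - a^T x = -37.0
  y^{k+1} = 3.75 + 0.25*-37.0 = -5.5
Dual objective at y_4 = -5.5: reduced costs (27.5, 24.5), box minimizer x = (0.0, 0.0)
g(y_4) = b*y + (c1 - a1*y)*x1 + (c2 - a2*y)*x2 = 5*(-5.5) + 27.5*0.0 + 24.5*0.0 = -27.5 + 0.0 + 0.0 = -27.5


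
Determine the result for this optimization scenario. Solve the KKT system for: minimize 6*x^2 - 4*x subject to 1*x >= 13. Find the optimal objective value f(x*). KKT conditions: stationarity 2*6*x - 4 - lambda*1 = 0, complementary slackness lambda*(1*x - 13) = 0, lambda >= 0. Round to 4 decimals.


Step 1: Try lambda = 0 (constraint inactive).
x_unc = 4/(2*6) = 0.3333
Check: 1*0.3333 = 0.3333 < 13 -- violated!
Step 2: Constraint must be active: 1*x = 13
x* = 13/1 = 13.0
lambda = (2*6*13.0 - 4)/1 = 152.0
Step 3: Compute optimal value.
f(x*) = 6*13.0^2 - 4*13.0 = 962.0


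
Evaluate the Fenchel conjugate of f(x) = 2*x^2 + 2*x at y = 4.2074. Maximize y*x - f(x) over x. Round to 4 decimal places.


f*(y) = sup_x {y*x - a*x^2 - b*x} = sup_x {(y-b)*x - a*x^2}
FOC: (y - b) - 2a*x = 0 => x* = (y - b)/(2a)
x* = (4.2074 - 2)/(2*2) = 0.5519
f*(4.2074) = (y-b)^2/(4a) = (4.2074 - 2)^2/(4*2)
= 4.8726/8 = 0.6091


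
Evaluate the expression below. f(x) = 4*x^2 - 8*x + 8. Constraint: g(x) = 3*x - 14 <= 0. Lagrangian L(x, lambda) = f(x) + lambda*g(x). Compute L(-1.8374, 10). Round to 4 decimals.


Step 1: Evaluate f(x).
f(-1.8374) = 4*(-1.8374)^2 - 8*(-1.8374) + 8 = 36.2034
Step 2: Evaluate g(x).
g(-1.8374) = 3*-1.8374 - 14 = -19.5122
Step 3: Compute Lagrangian.
L = 36.2034 + 10*-19.5122 = -158.9186


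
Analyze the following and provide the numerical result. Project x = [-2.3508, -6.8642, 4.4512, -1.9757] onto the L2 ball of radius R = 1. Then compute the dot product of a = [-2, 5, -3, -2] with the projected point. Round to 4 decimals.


Step 1: Compute ||x|| (intermediates to 6 decimals).
||x|| = sqrt((-2.3508)^2 + (-6.8642)^2 + 4.4512^2 + (-1.9757)^2) = 8.738425
Step 2: Project.
Since ||x|| > R, scale = R/||x|| = 1/8.738425 = 0.114437, proj(x) = scale * x
proj(x) = [-0.269018, -0.785518, 0.509382, -0.226093]
Step 3: Dot product.
a^T * proj(x) = -2*(-0.269018) + 5*(-0.785518) - 3*0.509382 - 2*(-0.226093) = -4.4655


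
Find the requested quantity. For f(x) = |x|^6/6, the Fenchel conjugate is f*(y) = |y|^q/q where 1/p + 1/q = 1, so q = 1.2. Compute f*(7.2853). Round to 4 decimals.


The conjugate exponent q satisfies 1/p + 1/q = 1.
p = 6, so q = 6/(6 - 1) = 1.2
|y|^q = 7.2853^1.2 = 10.8377
f*(7.2853) = 10.8377 / 1.2 = 9.0314


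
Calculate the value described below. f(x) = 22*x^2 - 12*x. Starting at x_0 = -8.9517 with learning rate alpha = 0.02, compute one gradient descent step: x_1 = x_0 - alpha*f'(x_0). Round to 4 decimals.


We compute the gradient at x_0 and apply the update.
f'(x) = 44*x - 12
f'(-8.9517) = 44*-8.9517 - 12 = -405.8748
x_1 = -8.9517 - 0.02*-405.8748 = -0.8342


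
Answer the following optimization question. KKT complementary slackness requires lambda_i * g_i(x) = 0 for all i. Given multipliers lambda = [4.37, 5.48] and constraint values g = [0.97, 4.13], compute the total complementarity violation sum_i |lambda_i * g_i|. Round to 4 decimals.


KKT complementary slackness check:
lambda_1 * g_1 = 4.37 * 0.97 = 4.2389
lambda_2 * g_2 = 5.48 * 4.13 = 22.6324
Total violation = 4.2389 + 22.6324 = 26.8713


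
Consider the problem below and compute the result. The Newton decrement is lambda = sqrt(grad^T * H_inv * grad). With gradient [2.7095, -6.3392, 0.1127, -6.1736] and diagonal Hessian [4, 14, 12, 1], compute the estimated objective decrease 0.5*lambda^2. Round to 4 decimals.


Step 1: H is diagonal, so H^(-1) * g = [0.6774, -0.4528, 0.0094, -6.1736].
Step 2: g^T H^(-1) g = sum_i g_i^2 / H_ii
  = (2.7095)^2/4 + (-6.3392)^2/14 + (0.1127)^2/12 + (-6.1736)^2/1
  = 1.8353 + 2.8704 + 0.0011 + 38.1133 = 42.8201
Step 3: Objective decrease = 0.5 * g^T H^(-1) g = 21.4101


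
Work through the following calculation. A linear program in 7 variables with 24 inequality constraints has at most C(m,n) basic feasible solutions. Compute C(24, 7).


Each vertex corresponds to some choice of n active constraints out of m, so the number of vertices is at most C(m, n) = m! / (n!(m-n)!).
m = 24, n = 7
Numerator: 24 * 23 * 22 * 21 * 20 * 19 * 18
Denominator: 7! = 5040
C(24, 7) = 346104


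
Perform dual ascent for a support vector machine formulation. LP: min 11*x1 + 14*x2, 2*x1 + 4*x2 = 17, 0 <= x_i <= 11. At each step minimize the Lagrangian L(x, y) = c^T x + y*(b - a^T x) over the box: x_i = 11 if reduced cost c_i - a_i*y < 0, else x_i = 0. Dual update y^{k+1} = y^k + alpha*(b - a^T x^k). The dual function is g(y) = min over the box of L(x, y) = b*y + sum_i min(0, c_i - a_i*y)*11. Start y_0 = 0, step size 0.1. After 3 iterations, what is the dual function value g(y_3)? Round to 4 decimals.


Dual ascent for LP: min 11*x1 + 14*x2, 2*x1 + 4*x2 = 17, 0 <= x_i <= 11
Step 1: y^k = 0.0, reduced costs: (11.0, 14.0)
  x^k = (0.0, 0.0), subgradient = b - a^T x = 17.0
  y^{k+1} = 0.0 + 0.1*17.0 = 1.7
Step 2: y^k = 1.7, reduced costs: (7.6, 7.2)
  x^k = (0.0, 0.0), subgradient = b - a^T x = 17.0
  y^{k+1} = 1.7 + 0.1*17.0 = 3.4
Step 3: y^k = 3.4, reduced costs: (4.2, 0.4)
  x^k = (0.0, 0.0), subgradient = b - a^T x = 17.0
  y^{k+1} = 3.4 + 0.1*17.0 = 5.1
Dual objective at y_3 = 5.1: reduced costs (0.8, -6.4), box minimizer x = (0.0, 11.0)
g(y_3) = b*y + (c1 - a1*y)*x1 + (c2 - a2*y)*x2 = 17*5.1 + 0.8*0.0 + (-6.4)*11.0 = 86.7 + 0.0 - 70.4 = 16.3


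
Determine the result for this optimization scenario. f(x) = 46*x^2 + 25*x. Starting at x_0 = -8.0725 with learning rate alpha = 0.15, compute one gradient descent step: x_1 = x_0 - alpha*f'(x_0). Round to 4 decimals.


We compute the gradient at x_0 and apply the update.
f'(x) = 92*x + 25
f'(-8.0725) = 92*-8.0725 + 25 = -717.67
x_1 = -8.0725 - 0.15*-717.67 = 99.578


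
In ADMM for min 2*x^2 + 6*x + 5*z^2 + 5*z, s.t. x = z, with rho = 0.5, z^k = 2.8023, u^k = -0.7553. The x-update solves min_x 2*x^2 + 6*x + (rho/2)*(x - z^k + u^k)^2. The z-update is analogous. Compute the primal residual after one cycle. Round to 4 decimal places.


ADMM iteration with rho = 0.5, z^k = 2.8023, u^k = -0.7553
Step 1: x-update.
Minimize 2*x^2 + 6*x + (0.5/2)*(x - 2.8023 - 0.7553)^2
FOC: (2*2 + 0.5)*x = -6 + 0.5*(2.8023 + 0.7553)
x^{k+1} = -0.938
Step 2: z-update.
Minimize 5*z^2 + 5*z + (0.5/2)*(-0.938 - z - 0.7553)^2
FOC: (2*5 + 0.5)*z = -5 + 0.5*(-0.938 - 0.7553)
z^{k+1} = -0.5568
Step 3: u-update.
u^{k+1} = -0.7553 - 0.938 + 0.5568 = -1.1365
Step 4: Primal residual = |-0.938 + 0.5568| = 0.3812


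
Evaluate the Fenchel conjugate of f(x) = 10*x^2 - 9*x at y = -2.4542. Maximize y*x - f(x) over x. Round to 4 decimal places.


f*(y) = sup_x {y*x - a*x^2 - b*x} = sup_x {(y-b)*x - a*x^2}
FOC: (y - b) - 2a*x = 0 => x* = (y - b)/(2a)
x* = (-2.4542 + 9)/(2*10) = 0.3273
f*(-2.4542) = (y-b)^2/(4a) = (-2.4542 + 9)^2/(4*10)
= 42.8475/40 = 1.0712


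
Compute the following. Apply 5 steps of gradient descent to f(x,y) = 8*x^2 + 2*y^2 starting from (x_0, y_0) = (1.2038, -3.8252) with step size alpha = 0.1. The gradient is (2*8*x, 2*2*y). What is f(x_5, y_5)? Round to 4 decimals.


Gradient descent on f(x,y) = 8*x^2 + 2*y^2.
Starting point: (1.2038, -3.8252), alpha = 0.1
Step 1: grad_x = 2*8*1.2038 = 19.2608, grad_y = 2*2*-3.8252 = -15.3008
  x_1 = 1.2038 - 0.1*19.2608 = -0.7223
  y_1 = -3.8252 - 0.1*-15.3008 = -2.2951
Step 2: grad_x = 2*8*-0.7223 = -11.5565, grad_y = 2*2*-2.2951 = -9.1805
  x_2 = -0.7223 - 0.1*-11.5565 = 0.4334
  y_2 = -2.2951 - 0.1*-9.1805 = -1.3771
Step 3: grad_x = 2*8*0.4334 = 6.9339, grad_y = 2*2*-1.3771 = -5.5083
  x_3 = 0.4334 - 0.1*6.9339 = -0.26
  y_3 = -1.3771 - 0.1*-5.5083 = -0.8262
Step 4: grad_x = 2*8*-0.26 = -4.1603, grad_y = 2*2*-0.8262 = -3.305
  x_4 = -0.26 - 0.1*-4.1603 = 0.156
  y_4 = -0.8262 - 0.1*-3.305 = -0.4957
Step 5: grad_x = 2*8*0.156 = 2.4962, grad_y = 2*2*-0.4957 = -1.983
  x_5 = 0.156 - 0.1*2.4962 = -0.0936
  y_5 = -0.4957 - 0.1*-1.983 = -0.2974
f(-0.0936, -0.2974) = 8*(-0.0936)^2 + 2*(-0.2974)^2 = 0.247


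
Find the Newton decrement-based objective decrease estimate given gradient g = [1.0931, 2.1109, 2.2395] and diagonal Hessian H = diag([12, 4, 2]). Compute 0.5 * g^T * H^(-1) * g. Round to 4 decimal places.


Step 1: H is diagonal, so H^(-1) * g = [0.0911, 0.5277, 1.1198].
Step 2: g^T H^(-1) g = sum_i g_i^2 / H_ii
  = (1.0931)^2/12 + (2.1109)^2/4 + (2.2395)^2/2
  = 0.0996 + 1.114 + 2.5077 = 3.7212
Step 3: Objective decrease = 0.5 * g^T H^(-1) g = 1.8606


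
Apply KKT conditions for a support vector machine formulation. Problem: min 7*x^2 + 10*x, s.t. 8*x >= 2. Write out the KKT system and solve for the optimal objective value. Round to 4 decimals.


Step 1: Try lambda = 0 (constraint inactive).
x_unc = -10/(2*7) = -0.7143
Check: 8*-0.7143 = -5.7144 < 2 -- violated!
Step 2: Constraint must be active: 8*x = 2
x* = 2/8 = 0.25
lambda = (2*7*0.25 + 10)/8 = 1.6875
Step 3: Compute optimal value.
f(x*) = 7*0.25^2 + 10*0.25 = 2.9375


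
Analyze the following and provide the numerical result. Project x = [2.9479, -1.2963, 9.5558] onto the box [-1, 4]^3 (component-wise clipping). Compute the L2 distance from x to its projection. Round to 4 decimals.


Project each component onto [-1, 4].
clip(2.9479) = 2.9479, clip(-1.2963) = -1.0, clip(9.5558) = 4.0
Projection = [2.9479, -1.0, 4.0]
Squared diffs: [0.0, 0.0878, 30.8669]
Distance = sqrt(30.9547) = 5.5637


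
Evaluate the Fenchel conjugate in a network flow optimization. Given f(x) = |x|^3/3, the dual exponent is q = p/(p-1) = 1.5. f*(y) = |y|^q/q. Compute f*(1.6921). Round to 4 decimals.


The conjugate exponent q satisfies 1/p + 1/q = 1.
p = 3, so q = 3/(3 - 1) = 1.5
|y|^q = 1.6921^1.5 = 2.2011
f*(1.6921) = 2.2011 / 1.5 = 1.4674


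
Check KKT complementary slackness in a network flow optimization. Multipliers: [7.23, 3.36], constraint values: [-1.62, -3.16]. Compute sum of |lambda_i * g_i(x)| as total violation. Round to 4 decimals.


KKT complementary slackness check:
lambda_1 * g_1 = 7.23 * -1.62 = -11.7126
lambda_2 * g_2 = 3.36 * -3.16 = -10.6176
Total violation = 11.7126 + 10.6176 = 22.3302


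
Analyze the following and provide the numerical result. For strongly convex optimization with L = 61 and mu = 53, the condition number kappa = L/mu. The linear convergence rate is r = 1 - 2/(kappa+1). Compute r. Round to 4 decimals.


Step 1: Compute the condition number.
kappa = L/mu = 61/53 = 1.1509
Step 2: Compute the convergence rate.
r = 1 - 2/(kappa + 1) = 1 - 2*mu/(L + mu) = (L - mu)/(L + mu) = 8/114 = 0.0702


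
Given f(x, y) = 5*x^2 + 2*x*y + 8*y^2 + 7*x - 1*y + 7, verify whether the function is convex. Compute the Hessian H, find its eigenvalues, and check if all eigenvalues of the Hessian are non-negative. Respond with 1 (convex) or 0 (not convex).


The Hessian of f(x,y) = 5*x^2 + 2*x*y + 8*y^2 + 7*x - 1*y + 7 is:
H = [[10, 2], [2, 16]]
Trace = 10 + 16 = 26
Determinant = 10*16 - (2)^2 = 156
Discriminant = (26)^2 - 4*156 = 52.0
Eigenvalues: lambda_1 = 9.3944, lambda_2 = 16.6056
The function is convex.

1


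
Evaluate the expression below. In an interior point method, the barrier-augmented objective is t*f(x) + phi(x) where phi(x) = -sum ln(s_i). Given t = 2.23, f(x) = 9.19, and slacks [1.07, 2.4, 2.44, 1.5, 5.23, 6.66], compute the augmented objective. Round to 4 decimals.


Step 1: Compute log-barrier.
ln values: [0.0677, 0.8755, 0.892, 0.4055, 1.6544, 1.8961]
phi = -(0.0677 + 0.8755 + 0.892 + 0.4055 + 1.6544 + 1.8961) = -5.7911
Step 2: Compute augmented objective.
t*f(x) = 2.23*9.19 = 20.4937
Total = 20.4937 - 5.7911 = 14.7026


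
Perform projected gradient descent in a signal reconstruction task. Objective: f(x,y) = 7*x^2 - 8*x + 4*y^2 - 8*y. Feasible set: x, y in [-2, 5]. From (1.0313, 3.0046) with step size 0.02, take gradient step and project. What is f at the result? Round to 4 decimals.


Step 1: Compute gradient at (1.0313, 3.0046).
grad_x = 2*7*1.0313 - 8 = 6.4382
grad_y = 2*4*3.0046 - 8 = 16.0368
Step 2: Gradient step.
x_raw = 1.0313 - 0.02*6.4382 = 0.9025
y_raw = 3.0046 - 0.02*16.0368 = 2.6839
Step 3: Project onto [-2, 5].
x_proj = clip(0.9025) = 0.9025
y_proj = clip(2.6839) = 2.6839
Step 4: Evaluate f.
f(0.9025, 2.6839) = 5.8233


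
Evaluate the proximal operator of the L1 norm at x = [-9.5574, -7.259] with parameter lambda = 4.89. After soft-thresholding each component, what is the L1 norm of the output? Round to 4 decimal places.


Soft-thresholding with lambda = 4.89:
prox(-9.5574) = sign(-9.5574)*max(|-9.5574| - 4.89, 0) = -4.6674
prox(-7.259) = sign(-7.259)*max(|-7.259| - 4.89, 0) = -2.369
prox(x) = [-4.6674, -2.369]
||prox(x)||_1 = 4.6674 + 2.369 = 7.0364


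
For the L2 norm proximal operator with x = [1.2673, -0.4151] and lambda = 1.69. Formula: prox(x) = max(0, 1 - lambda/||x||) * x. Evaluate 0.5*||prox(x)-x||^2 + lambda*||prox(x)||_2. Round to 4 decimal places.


Step 1: Compute ||x||.
||x|| = 1.3336
Step 2: Compute scaling factor.
scale = max(0, 1 - 1.69/1.3336) = 0.0
Step 3: prox(x) = [0.0, -0.0]
||prox(x)|| = 0.0
Step 4: Proximal objective.
0.5*||prox-x||^2 = 0.8892
lambda*||prox|| = 0.0
Total = 0.8892


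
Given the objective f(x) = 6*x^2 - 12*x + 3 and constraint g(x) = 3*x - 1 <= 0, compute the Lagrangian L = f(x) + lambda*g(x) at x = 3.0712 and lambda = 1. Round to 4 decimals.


Step 1: Evaluate f(x).
f(3.0712) = 6*3.0712^2 - 12*3.0712 + 3 = 22.7392
Step 2: Evaluate g(x).
g(3.0712) = 3*3.0712 - 1 = 8.2136
Step 3: Compute Lagrangian.
L = 22.7392 + 1*8.2136 = 30.9528


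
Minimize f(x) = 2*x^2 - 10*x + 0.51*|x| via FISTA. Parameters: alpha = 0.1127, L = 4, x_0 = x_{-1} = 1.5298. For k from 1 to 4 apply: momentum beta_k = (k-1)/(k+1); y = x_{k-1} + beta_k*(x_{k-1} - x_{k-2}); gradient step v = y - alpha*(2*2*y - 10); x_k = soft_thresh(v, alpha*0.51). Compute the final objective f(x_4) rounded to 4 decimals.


FISTA on f(x) = 2*x^2 - 10*x + 0.51*|x|
L = 4, alpha = 0.1127
Iteration 1: beta = 0.0, y = 1.5298 + 0.0*(1.5298 - 1.5298) = 1.5298
  grad(y) = -3.8808, v = y - alpha*grad = 1.9672
  prox(v) = soft_thresh(1.9672, 0.0575) = 1.9097
Iteration 2: beta = 0.3333, y = 1.9097 + 0.3333*(1.9097 - 1.5298) = 2.0363
  grad(y) = -1.8547, v = y - alpha*grad = 2.2453
  prox(v) = soft_thresh(2.2453, 0.0575) = 2.1879
Iteration 3: beta = 0.5, y = 2.1879 + 0.5*(2.1879 - 1.9097) = 2.327
  grad(y) = -0.6922, v = y - alpha*grad = 2.405
  prox(v) = soft_thresh(2.405, 0.0575) = 2.3475
Iteration 4: beta = 0.6, y = 2.3475 + 0.6*(2.3475 - 2.1879) = 2.4433
  grad(y) = -0.227, v = y - alpha*grad = 2.4688
  prox(v) = soft_thresh(2.4688, 0.0575) = 2.4114
f(x_4) = 2*2.4114^2 - 10*2.4114 + 0.51*|2.4114| = -11.2545


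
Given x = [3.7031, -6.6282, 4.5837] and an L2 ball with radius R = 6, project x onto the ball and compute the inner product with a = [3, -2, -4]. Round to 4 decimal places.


Step 1: Compute ||x|| (intermediates to 6 decimals).
||x|| = sqrt(3.7031^2 + (-6.6282)^2 + 4.5837^2) = 8.868838
Step 2: Project.
Since ||x|| > R, scale = R/||x|| = 6/8.868838 = 0.676526, proj(x) = scale * x
proj(x) = [2.505243, -4.48415, 3.100992]
Step 3: Dot product.
a^T * proj(x) = 3*2.505243 - 2*(-4.48415) - 4*3.100992 = 4.0801


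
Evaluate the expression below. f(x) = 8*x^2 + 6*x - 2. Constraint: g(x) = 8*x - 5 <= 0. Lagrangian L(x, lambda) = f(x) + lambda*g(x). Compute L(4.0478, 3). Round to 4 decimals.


Step 1: Evaluate f(x).
f(4.0478) = 8*4.0478^2 + 6*4.0478 - 2 = 153.3643
Step 2: Evaluate g(x).
g(4.0478) = 8*4.0478 - 5 = 27.3824
Step 3: Compute Lagrangian.
L = 153.3643 + 3*27.3824 = 235.5115


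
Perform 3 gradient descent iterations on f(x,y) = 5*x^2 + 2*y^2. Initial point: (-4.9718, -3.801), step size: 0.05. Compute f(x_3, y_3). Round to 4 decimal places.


Gradient descent on f(x,y) = 5*x^2 + 2*y^2.
Starting point: (-4.9718, -3.801), alpha = 0.05
Step 1: grad_x = 2*5*-4.9718 = -49.718, grad_y = 2*2*-3.801 = -15.204
  x_1 = -4.9718 - 0.05*-49.718 = -2.4859
  y_1 = -3.801 - 0.05*-15.204 = -3.0408
Step 2: grad_x = 2*5*-2.4859 = -24.859, grad_y = 2*2*-3.0408 = -12.1632
  x_2 = -2.4859 - 0.05*-24.859 = -1.243
  y_2 = -3.0408 - 0.05*-12.1632 = -2.4326
Step 3: grad_x = 2*5*-1.243 = -12.4295, grad_y = 2*2*-2.4326 = -9.7306
  x_3 = -1.243 - 0.05*-12.4295 = -0.6215
  y_3 = -2.4326 - 0.05*-9.7306 = -1.9461
f(-0.6215, -1.9461) = 5*(-0.6215)^2 + 2*(-1.9461)^2 = 9.5059


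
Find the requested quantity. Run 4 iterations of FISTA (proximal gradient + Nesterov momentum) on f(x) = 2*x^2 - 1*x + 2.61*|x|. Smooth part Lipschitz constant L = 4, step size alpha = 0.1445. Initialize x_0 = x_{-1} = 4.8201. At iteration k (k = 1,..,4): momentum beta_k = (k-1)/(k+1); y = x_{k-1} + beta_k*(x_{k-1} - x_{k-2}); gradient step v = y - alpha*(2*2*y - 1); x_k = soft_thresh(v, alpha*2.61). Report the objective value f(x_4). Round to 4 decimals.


FISTA on f(x) = 2*x^2 - 1*x + 2.61*|x|
L = 4, alpha = 0.1445
Iteration 1: beta = 0.0, y = 4.8201 + 0.0*(4.8201 - 4.8201) = 4.8201
  grad(y) = 18.2804, v = y - alpha*grad = 2.1786
  prox(v) = soft_thresh(2.1786, 0.3771) = 1.8014
Iteration 2: beta = 0.3333, y = 1.8014 + 0.3333*(1.8014 - 4.8201) = 0.7952
  grad(y) = 2.1809, v = y - alpha*grad = 0.4801
  prox(v) = soft_thresh(0.4801, 0.3771) = 0.1029
Iteration 3: beta = 0.5, y = 0.1029 + 0.5*(0.1029 - 1.8014) = -0.7463
  grad(y) = -3.9853, v = y - alpha*grad = -0.1704
  prox(v) = soft_thresh(-0.1704, 0.3771) = 0.0
Iteration 4: beta = 0.6, y = 0.0 + 0.6*(0.0 - 0.1029) = -0.0618
  grad(y) = -1.247, v = y - alpha*grad = 0.1184
  prox(v) = soft_thresh(0.1184, 0.3771) = 0.0
f(x_4) = 2*0.0^2 - 1*0.0 + 2.61*|0.0| = 0.0


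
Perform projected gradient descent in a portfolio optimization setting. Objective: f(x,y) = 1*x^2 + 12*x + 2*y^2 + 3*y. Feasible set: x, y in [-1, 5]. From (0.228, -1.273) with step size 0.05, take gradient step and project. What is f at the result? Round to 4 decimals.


Step 1: Compute gradient at (0.228, -1.273).
grad_x = 2*1*0.228 + 12 = 12.456
grad_y = 2*2*-1.273 + 3 = -2.092
Step 2: Gradient step.
x_raw = 0.228 - 0.05*12.456 = -0.3948
y_raw = -1.273 - 0.05*-2.092 = -1.1684
Step 3: Project onto [-1, 5].
x_proj = clip(-0.3948) = -0.3948
y_proj = clip(-1.1684) = -1.0
Step 4: Evaluate f.
f(-0.3948, -1.0) = -5.5817


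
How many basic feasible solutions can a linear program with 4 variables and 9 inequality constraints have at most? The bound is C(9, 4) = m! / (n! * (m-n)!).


Each vertex corresponds to some choice of n active constraints out of m, so the number of vertices is at most C(m, n) = m! / (n!(m-n)!).
m = 9, n = 4
Numerator: 9 * 8 * 7 * 6
Denominator: 4! = 24
C(9, 4) = 126


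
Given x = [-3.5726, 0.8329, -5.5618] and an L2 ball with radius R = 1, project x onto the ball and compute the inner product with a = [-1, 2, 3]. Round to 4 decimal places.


Step 1: Compute ||x|| (intermediates to 6 decimals).
||x|| = sqrt((-3.5726)^2 + 0.8329^2 + (-5.5618)^2) = 6.662643
Step 2: Project.
Since ||x|| > R, scale = R/||x|| = 1/6.662643 = 0.150091, proj(x) = scale * x
proj(x) = [-0.536215, 0.125011, -0.834776]
Step 3: Dot product.
a^T * proj(x) = -1*(-0.536215) + 2*0.125011 + 3*(-0.834776) = -1.7181


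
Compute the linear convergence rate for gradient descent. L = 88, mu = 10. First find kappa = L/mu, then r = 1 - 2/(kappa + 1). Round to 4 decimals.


Step 1: Compute the condition number.
kappa = L/mu = 88/10 = 8.8
Step 2: Compute the convergence rate.
r = 1 - 2/(kappa + 1) = 1 - 2*mu/(L + mu) = (L - mu)/(L + mu) = 78/98 = 0.7959


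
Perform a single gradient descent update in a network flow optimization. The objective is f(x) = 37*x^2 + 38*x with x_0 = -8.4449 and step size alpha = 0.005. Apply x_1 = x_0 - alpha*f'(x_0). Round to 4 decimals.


We compute the gradient at x_0 and apply the update.
f'(x) = 74*x + 38
f'(-8.4449) = 74*-8.4449 + 38 = -586.9226
x_1 = -8.4449 - 0.005*-586.9226 = -5.5103


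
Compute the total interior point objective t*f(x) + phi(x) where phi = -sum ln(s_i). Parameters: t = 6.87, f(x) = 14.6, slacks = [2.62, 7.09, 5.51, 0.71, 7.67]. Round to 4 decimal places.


Step 1: Compute log-barrier.
ln values: [0.9632, 1.9587, 1.7066, -0.3425, 2.0373]
phi = -(0.9632 + 1.9587 + 1.7066 - 0.3425 + 2.0373) = -6.3233
Step 2: Compute augmented objective.
t*f(x) = 6.87*14.6 = 100.302
Total = 100.302 - 6.3233 = 93.9787


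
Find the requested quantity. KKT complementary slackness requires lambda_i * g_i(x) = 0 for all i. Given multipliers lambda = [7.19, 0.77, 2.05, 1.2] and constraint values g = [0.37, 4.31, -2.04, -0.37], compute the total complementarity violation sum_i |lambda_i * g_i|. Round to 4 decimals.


KKT complementary slackness check:
lambda_1 * g_1 = 7.19 * 0.37 = 2.6603
lambda_2 * g_2 = 0.77 * 4.31 = 3.3187
lambda_3 * g_3 = 2.05 * -2.04 = -4.182
lambda_4 * g_4 = 1.2 * -0.37 = -0.444
Total violation = 2.6603 + 3.3187 + 4.182 + 0.444 = 10.605


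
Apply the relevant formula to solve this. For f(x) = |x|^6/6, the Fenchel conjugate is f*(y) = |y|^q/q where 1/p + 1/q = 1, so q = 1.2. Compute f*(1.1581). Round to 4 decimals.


The conjugate exponent q satisfies 1/p + 1/q = 1.
p = 6, so q = 6/(6 - 1) = 1.2
|y|^q = 1.1581^1.2 = 1.1926
f*(1.1581) = 1.1926 / 1.2 = 0.9938


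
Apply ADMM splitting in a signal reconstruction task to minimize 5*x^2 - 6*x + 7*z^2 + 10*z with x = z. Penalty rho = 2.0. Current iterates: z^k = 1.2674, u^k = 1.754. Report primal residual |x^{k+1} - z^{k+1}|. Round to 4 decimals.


ADMM iteration with rho = 2.0, z^k = 1.2674, u^k = 1.754
Step 1: x-update.
Minimize 5*x^2 - 6*x + (2.0/2)*(x - 1.2674 + 1.754)^2
FOC: (2*5 + 2.0)*x = 6 + 2.0*(1.2674 - 1.754)
x^{k+1} = 0.4189
Step 2: z-update.
Minimize 7*z^2 + 10*z + (2.0/2)*(0.4189 - z + 1.754)^2
FOC: (2*7 + 2.0)*z = -10 + 2.0*(0.4189 + 1.754)
z^{k+1} = -0.3534
Step 3: u-update.
u^{k+1} = 1.754 + 0.4189 + 0.3534 = 2.5263
Step 4: Primal residual = |0.4189 + 0.3534| = 0.7723


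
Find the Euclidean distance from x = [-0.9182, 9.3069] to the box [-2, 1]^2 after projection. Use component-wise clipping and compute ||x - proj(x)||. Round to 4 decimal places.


Project each component onto [-2, 1].
clip(-0.9182) = -0.9182, clip(9.3069) = 1.0
Projection = [-0.9182, 1.0]
Squared diffs: [0.0, 69.0046]
Distance = sqrt(69.0046) = 8.3069


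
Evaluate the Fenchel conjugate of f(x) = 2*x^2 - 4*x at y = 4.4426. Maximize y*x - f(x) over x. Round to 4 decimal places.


f*(y) = sup_x {y*x - a*x^2 - b*x} = sup_x {(y-b)*x - a*x^2}
FOC: (y - b) - 2a*x = 0 => x* = (y - b)/(2a)
x* = (4.4426 + 4)/(2*2) = 2.1107
f*(4.4426) = (y-b)^2/(4a) = (4.4426 + 4)^2/(4*2)
= 71.2775/8 = 8.9097


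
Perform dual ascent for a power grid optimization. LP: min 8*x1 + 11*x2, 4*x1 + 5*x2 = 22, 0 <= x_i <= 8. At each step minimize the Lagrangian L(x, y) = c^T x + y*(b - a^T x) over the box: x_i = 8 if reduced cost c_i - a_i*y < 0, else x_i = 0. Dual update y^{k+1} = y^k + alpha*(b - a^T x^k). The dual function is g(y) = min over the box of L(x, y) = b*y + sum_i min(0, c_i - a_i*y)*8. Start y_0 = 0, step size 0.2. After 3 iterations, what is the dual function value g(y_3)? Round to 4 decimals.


Dual ascent for LP: min 8*x1 + 11*x2, 4*x1 + 5*x2 = 22, 0 <= x_i <= 8
Step 1: y^k = 0.0, reduced costs: (8.0, 11.0)
  x^k = (0.0, 0.0), subgradient = b - a^T x = 22.0
  y^{k+1} = 0.0 + 0.2*22.0 = 4.4
Step 2: y^k = 4.4, reduced costs: (-9.6, -11.0)
  x^k = (8.0, 8.0), subgradient = b - a^T x = -50.0
  y^{k+1} = 4.4 + 0.2*-50.0 = -5.6
Step 3: y^k = -5.6, reduced costs: (30.4, 39.0)
  x^k = (0.0, 0.0), subgradient = b - a^T x = 22.0
  y^{k+1} = -5.6 + 0.2*22.0 = -1.2
Dual objective at y_3 = -1.2: reduced costs (12.8, 17.0), box minimizer x = (0.0, 0.0)
g(y_3) = b*y + (c1 - a1*y)*x1 + (c2 - a2*y)*x2 = 22*(-1.2) + 12.8*0.0 + 17.0*0.0 = -26.4 + 0.0 + 0.0 = -26.4


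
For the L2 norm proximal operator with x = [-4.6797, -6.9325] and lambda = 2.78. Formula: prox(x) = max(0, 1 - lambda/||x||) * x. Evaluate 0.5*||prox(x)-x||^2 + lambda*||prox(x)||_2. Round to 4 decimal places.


Step 1: Compute ||x||.
||x|| = 8.3642
Step 2: Compute scaling factor.
scale = max(0, 1 - 2.78/8.3642) = 0.6676
Step 3: prox(x) = [-3.1243, -4.6283]
||prox(x)|| = 5.5842
Step 4: Proximal objective.
0.5*||prox-x||^2 = 3.8642
lambda*||prox|| = 15.5241
Total = 19.3882


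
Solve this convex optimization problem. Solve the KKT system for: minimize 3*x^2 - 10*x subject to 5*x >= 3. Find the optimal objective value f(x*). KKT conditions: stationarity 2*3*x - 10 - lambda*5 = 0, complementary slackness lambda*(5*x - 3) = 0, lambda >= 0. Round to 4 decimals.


Step 1: Try lambda = 0 (constraint inactive).
Stationarity: 2*3*x - 10 = 0
x* = 10/(2*3) = 5/3 = 1.6667 (rounded; the exact value 5/3 is used below)
Check constraint: 5*1.6667 = 8.3335 >= 3 -- satisfied.
Step 2: Compute optimal value.
f(x*) = 3*(5/3)^2 - 10*(5/3) = -8.3333


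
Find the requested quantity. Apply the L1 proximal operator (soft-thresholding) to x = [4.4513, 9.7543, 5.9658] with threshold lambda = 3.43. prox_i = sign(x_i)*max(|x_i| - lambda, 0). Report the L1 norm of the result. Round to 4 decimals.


Soft-thresholding with lambda = 3.43:
prox(4.4513) = sign(4.4513)*max(|4.4513| - 3.43, 0) = 1.0213
prox(9.7543) = sign(9.7543)*max(|9.7543| - 3.43, 0) = 6.3243
prox(5.9658) = sign(5.9658)*max(|5.9658| - 3.43, 0) = 2.5358
prox(x) = [1.0213, 6.3243, 2.5358]
||prox(x)||_1 = 1.0213 + 6.3243 + 2.5358 = 9.8814


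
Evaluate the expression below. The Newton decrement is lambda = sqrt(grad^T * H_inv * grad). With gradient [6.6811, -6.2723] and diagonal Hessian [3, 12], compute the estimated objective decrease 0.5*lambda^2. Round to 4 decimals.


Step 1: H is diagonal, so H^(-1) * g = [2.227, -0.5227].
Step 2: g^T H^(-1) g = sum_i g_i^2 / H_ii
  = (6.6811)^2/3 + (-6.2723)^2/12
  = 14.879 + 3.2785 = 18.1575
Step 3: Objective decrease = 0.5 * g^T H^(-1) g = 9.0788


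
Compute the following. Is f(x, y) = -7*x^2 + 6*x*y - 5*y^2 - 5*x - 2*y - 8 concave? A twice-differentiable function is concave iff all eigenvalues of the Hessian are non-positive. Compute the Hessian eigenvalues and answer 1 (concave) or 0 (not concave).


The Hessian of f(x,y) = -7*x^2 + 6*x*y - 5*y^2 - 5*x - 2*y - 8 is:
H = [[-14, 6], [6, -10]]
Trace = -14 - 10 = -24
Determinant = -14*-10 - (6)^2 = 104
Discriminant = (-24)^2 - 4*104 = 160.0
Eigenvalues: lambda_1 = -18.3246, lambda_2 = -5.6754
The function is concave.

1


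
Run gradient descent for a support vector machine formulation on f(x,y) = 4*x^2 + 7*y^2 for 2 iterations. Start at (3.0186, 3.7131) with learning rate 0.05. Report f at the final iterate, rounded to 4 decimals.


Gradient descent on f(x,y) = 4*x^2 + 7*y^2.
Starting point: (3.0186, 3.7131), alpha = 0.05
Step 1: grad_x = 2*4*3.0186 = 24.1488, grad_y = 2*7*3.7131 = 51.9834
  x_1 = 3.0186 - 0.05*24.1488 = 1.8112
  y_1 = 3.7131 - 0.05*51.9834 = 1.1139
Step 2: grad_x = 2*4*1.8112 = 14.4893, grad_y = 2*7*1.1139 = 15.595
  x_2 = 1.8112 - 0.05*14.4893 = 1.0867
  y_2 = 1.1139 - 0.05*15.595 = 0.3342
f(1.0867, 0.3342) = 4*1.0867^2 + 7*0.3342^2 = 5.5054


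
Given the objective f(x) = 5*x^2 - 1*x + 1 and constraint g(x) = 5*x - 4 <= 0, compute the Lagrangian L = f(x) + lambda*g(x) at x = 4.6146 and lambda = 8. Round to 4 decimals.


Step 1: Evaluate f(x).
f(4.6146) = 5*4.6146^2 - 1*4.6146 + 1 = 102.8581
Step 2: Evaluate g(x).
g(4.6146) = 5*4.6146 - 4 = 19.073
Step 3: Compute Lagrangian.
L = 102.8581 + 8*19.073 = 255.4421


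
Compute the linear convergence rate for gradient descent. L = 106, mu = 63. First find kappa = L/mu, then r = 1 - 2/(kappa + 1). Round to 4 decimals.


Step 1: Compute the condition number.
kappa = L/mu = 106/63 = 1.6825
Step 2: Compute the convergence rate.
r = 1 - 2/(kappa + 1) = 1 - 2*mu/(L + mu) = (L - mu)/(L + mu) = 43/169 = 0.2544


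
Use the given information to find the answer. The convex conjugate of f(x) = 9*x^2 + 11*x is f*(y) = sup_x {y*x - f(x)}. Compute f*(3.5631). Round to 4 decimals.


f*(y) = sup_x {y*x - a*x^2 - b*x} = sup_x {(y-b)*x - a*x^2}
FOC: (y - b) - 2a*x = 0 => x* = (y - b)/(2a)
x* = (3.5631 - 11)/(2*9) = -0.4132
f*(3.5631) = (y-b)^2/(4a) = (3.5631 - 11)^2/(4*9)
= 55.3075/36 = 1.5363


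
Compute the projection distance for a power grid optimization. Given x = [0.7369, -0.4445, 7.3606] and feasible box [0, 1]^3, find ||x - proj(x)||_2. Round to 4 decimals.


Project each component onto [0, 1].
clip(0.7369) = 0.7369, clip(-0.4445) = 0.0, clip(7.3606) = 1.0
Projection = [0.7369, 0.0, 1.0]
Squared diffs: [0.0, 0.1976, 40.4572]
Distance = sqrt(40.6548) = 6.3761


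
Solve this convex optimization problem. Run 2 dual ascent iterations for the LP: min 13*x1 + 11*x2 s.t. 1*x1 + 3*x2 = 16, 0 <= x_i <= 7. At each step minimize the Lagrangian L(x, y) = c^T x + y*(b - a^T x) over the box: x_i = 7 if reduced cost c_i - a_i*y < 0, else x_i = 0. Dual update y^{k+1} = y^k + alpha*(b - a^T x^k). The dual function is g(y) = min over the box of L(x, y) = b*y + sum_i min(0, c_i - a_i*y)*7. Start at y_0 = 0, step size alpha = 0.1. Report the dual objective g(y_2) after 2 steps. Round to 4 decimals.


Dual ascent for LP: min 13*x1 + 11*x2, 1*x1 + 3*x2 = 16, 0 <= x_i <= 7
Step 1: y^k = 0.0, reduced costs: (13.0, 11.0)
  x^k = (0.0, 0.0), subgradient = b - a^T x = 16.0
  y^{k+1} = 0.0 + 0.1*16.0 = 1.6
Step 2: y^k = 1.6, reduced costs: (11.4, 6.2)
  x^k = (0.0, 0.0), subgradient = b - a^T x = 16.0
  y^{k+1} = 1.6 + 0.1*16.0 = 3.2
Dual objective at y_2 = 3.2: reduced costs (9.8, 1.4), box minimizer x = (0.0, 0.0)
g(y_2) = b*y + (c1 - a1*y)*x1 + (c2 - a2*y)*x2 = 16*3.2 + 9.8*0.0 + 1.4*0.0 = 51.2 + 0.0 + 0.0 = 51.2


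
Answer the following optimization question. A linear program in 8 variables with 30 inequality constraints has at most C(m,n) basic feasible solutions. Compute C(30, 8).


Each vertex corresponds to some choice of n active constraints out of m, so the number of vertices is at most C(m, n) = m! / (n!(m-n)!).
m = 30, n = 8
Numerator: 30 * 29 * 28 * 27 * 26 * 25 * 24 * 23
Denominator: 8! = 40320
C(30, 8) = 5852925


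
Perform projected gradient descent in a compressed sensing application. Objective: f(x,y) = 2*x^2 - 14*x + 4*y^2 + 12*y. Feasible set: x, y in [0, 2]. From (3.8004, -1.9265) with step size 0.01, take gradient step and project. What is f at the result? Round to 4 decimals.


Step 1: Compute gradient at (3.8004, -1.9265).
grad_x = 2*2*3.8004 - 14 = 1.2016
grad_y = 2*4*-1.9265 + 12 = -3.412
Step 2: Gradient step.
x_raw = 3.8004 - 0.01*1.2016 = 3.7884
y_raw = -1.9265 - 0.01*-3.412 = -1.8924
Step 3: Project onto [0, 2].
x_proj = clip(3.7884) = 2.0
y_proj = clip(-1.8924) = 0.0
Step 4: Evaluate f.
f(2.0, 0.0) = -20.0


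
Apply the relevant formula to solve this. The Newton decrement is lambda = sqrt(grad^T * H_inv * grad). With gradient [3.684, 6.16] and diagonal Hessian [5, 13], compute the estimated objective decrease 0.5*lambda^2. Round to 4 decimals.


Step 1: H is diagonal, so H^(-1) * g = [0.7368, 0.4738].
Step 2: g^T H^(-1) g = sum_i g_i^2 / H_ii
  = (3.684)^2/5 + (6.16)^2/13
  = 2.7144 + 2.9189 = 5.6333
Step 3: Objective decrease = 0.5 * g^T H^(-1) g = 2.8166


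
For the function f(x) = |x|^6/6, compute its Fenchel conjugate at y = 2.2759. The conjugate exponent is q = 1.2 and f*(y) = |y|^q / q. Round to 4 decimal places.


The conjugate exponent q satisfies 1/p + 1/q = 1.
p = 6, so q = 6/(6 - 1) = 1.2
|y|^q = 2.2759^1.2 = 2.6828
f*(2.2759) = 2.6828 / 1.2 = 2.2356


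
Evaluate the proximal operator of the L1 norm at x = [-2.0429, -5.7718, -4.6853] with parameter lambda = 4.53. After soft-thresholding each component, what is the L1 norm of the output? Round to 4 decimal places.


Soft-thresholding with lambda = 4.53:
prox(-2.0429) = sign(-2.0429)*max(|-2.0429| - 4.53, 0) = 0.0
prox(-5.7718) = sign(-5.7718)*max(|-5.7718| - 4.53, 0) = -1.2418
prox(-4.6853) = sign(-4.6853)*max(|-4.6853| - 4.53, 0) = -0.1553
prox(x) = [0.0, -1.2418, -0.1553]
||prox(x)||_1 = 0.0 + 1.2418 + 0.1553 = 1.3971


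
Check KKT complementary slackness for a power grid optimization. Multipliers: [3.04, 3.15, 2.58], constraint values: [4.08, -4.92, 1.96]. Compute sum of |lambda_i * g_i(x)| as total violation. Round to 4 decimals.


KKT complementary slackness check:
lambda_1 * g_1 = 3.04 * 4.08 = 12.4032
lambda_2 * g_2 = 3.15 * -4.92 = -15.498
lambda_3 * g_3 = 2.58 * 1.96 = 5.0568
Total violation = 12.4032 + 15.498 + 5.0568 = 32.958


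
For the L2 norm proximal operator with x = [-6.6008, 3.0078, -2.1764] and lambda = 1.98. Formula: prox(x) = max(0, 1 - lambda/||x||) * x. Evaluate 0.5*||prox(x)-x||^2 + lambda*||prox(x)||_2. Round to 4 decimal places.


Step 1: Compute ||x||.
||x|| = 7.5733
Step 2: Compute scaling factor.
scale = max(0, 1 - 1.98/7.5733) = 0.7386
Step 3: prox(x) = [-4.875, 2.2214, -1.6074]
||prox(x)|| = 5.5933
Step 4: Proximal objective.
0.5*||prox-x||^2 = 1.9602
lambda*||prox|| = 11.0747
Total = 13.0348


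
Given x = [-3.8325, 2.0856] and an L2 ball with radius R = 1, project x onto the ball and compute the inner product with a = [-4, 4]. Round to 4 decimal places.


Step 1: Compute ||x|| (intermediates to 6 decimals).
||x|| = sqrt((-3.8325)^2 + 2.0856^2) = 4.363231
Step 2: Project.
Since ||x|| > R, scale = R/||x|| = 1/4.363231 = 0.229188, proj(x) = scale * x
proj(x) = [-0.878363, 0.477994]
Step 3: Dot product.
a^T * proj(x) = -4*(-0.878363) + 4*0.477994 = 5.4254


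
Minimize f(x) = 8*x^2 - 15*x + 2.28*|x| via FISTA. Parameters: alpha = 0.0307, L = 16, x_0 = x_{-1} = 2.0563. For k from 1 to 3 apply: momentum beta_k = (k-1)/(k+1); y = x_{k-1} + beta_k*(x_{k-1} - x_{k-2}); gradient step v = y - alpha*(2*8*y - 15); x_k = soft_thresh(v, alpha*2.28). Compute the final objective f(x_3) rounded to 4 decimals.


FISTA on f(x) = 8*x^2 - 15*x + 2.28*|x|
L = 16, alpha = 0.0307
Iteration 1: beta = 0.0, y = 2.0563 + 0.0*(2.0563 - 2.0563) = 2.0563
  grad(y) = 17.9008, v = y - alpha*grad = 1.5067
  prox(v) = soft_thresh(1.5067, 0.07) = 1.4367
Iteration 2: beta = 0.3333, y = 1.4367 + 0.3333*(1.4367 - 2.0563) = 1.2302
  grad(y) = 4.6837, v = y - alpha*grad = 1.0864
  prox(v) = soft_thresh(1.0864, 0.07) = 1.0164
Iteration 3: beta = 0.5, y = 1.0164 + 0.5*(1.0164 - 1.4367) = 0.8063
  grad(y) = -2.0993, v = y - alpha*grad = 0.8707
  prox(v) = soft_thresh(0.8707, 0.07) = 0.8007
f(x_3) = 8*0.8007^2 - 15*0.8007 + 2.28*|0.8007| = -5.0559


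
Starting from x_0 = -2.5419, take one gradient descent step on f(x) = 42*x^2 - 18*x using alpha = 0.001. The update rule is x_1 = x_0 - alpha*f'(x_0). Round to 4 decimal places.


We compute the gradient at x_0 and apply the update.
f'(x) = 84*x - 18
f'(-2.5419) = 84*-2.5419 - 18 = -231.5196
x_1 = -2.5419 - 0.001*-231.5196 = -2.3104


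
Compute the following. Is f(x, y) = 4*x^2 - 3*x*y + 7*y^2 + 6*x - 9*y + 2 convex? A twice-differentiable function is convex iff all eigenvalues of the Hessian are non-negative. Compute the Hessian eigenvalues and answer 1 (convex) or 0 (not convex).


The Hessian of f(x,y) = 4*x^2 - 3*x*y + 7*y^2 + 6*x - 9*y + 2 is:
H = [[8, -3], [-3, 14]]
Trace = 8 + 14 = 22
Determinant = 8*14 - (-3)^2 = 103
Discriminant = (22)^2 - 4*103 = 72.0
Eigenvalues: lambda_1 = 6.7574, lambda_2 = 15.2426
The function is convex.

1


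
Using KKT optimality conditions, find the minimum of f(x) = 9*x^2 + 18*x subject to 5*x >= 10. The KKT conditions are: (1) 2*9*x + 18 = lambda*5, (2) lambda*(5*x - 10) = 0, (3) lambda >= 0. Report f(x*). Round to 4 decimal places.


Step 1: Try lambda = 0 (constraint inactive).
x_unc = -18/(2*9) = -1.0
Check: 5*-1.0 = -5.0 < 10 -- violated!
Step 2: Constraint must be active: 5*x = 10
x* = 10/5 = 2.0
lambda = (2*9*2.0 + 18)/5 = 10.8
Step 3: Compute optimal value.
f(x*) = 9*2.0^2 + 18*2.0 = 72.0


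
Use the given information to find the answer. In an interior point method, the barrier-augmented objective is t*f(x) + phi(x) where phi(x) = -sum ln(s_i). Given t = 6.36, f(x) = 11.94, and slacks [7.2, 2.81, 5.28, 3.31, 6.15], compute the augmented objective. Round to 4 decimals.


Step 1: Compute log-barrier.
ln values: [1.9741, 1.0332, 1.6639, 1.1969, 1.8165]
phi = -(1.9741 + 1.0332 + 1.6639 + 1.1969 + 1.8165) = -7.6846
Step 2: Compute augmented objective.
t*f(x) = 6.36*11.94 = 75.9384
Total = 75.9384 - 7.6846 = 68.2538


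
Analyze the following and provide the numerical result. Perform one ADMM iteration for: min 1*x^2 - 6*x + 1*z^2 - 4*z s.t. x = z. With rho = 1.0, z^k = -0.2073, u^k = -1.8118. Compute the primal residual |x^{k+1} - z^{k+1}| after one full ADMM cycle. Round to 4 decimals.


ADMM iteration with rho = 1.0, z^k = -0.2073, u^k = -1.8118
Step 1: x-update.
Minimize 1*x^2 - 6*x + (1.0/2)*(x + 0.2073 - 1.8118)^2
FOC: (2*1 + 1.0)*x = 6 + 1.0*(-0.2073 + 1.8118)
x^{k+1} = 2.5348
Step 2: z-update.
Minimize 1*z^2 - 4*z + (1.0/2)*(2.5348 - z - 1.8118)^2
FOC: (2*1 + 1.0)*z = 4 + 1.0*(2.5348 - 1.8118)
z^{k+1} = 1.5743
Step 3: u-update.
u^{k+1} = -1.8118 + 2.5348 - 1.5743 = -0.8513
Step 4: Primal residual = |2.5348 - 1.5743| = 0.9605
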